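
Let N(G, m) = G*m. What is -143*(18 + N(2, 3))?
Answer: -3432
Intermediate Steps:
-143*(18 + N(2, 3)) = -143*(18 + 2*3) = -143*(18 + 6) = -143*24 = -3432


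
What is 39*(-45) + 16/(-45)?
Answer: -78991/45 ≈ -1755.4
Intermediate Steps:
39*(-45) + 16/(-45) = -1755 + 16*(-1/45) = -1755 - 16/45 = -78991/45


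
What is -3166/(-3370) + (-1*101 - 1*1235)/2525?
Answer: 349183/850925 ≈ 0.41036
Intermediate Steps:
-3166/(-3370) + (-1*101 - 1*1235)/2525 = -3166*(-1/3370) + (-101 - 1235)*(1/2525) = 1583/1685 - 1336*1/2525 = 1583/1685 - 1336/2525 = 349183/850925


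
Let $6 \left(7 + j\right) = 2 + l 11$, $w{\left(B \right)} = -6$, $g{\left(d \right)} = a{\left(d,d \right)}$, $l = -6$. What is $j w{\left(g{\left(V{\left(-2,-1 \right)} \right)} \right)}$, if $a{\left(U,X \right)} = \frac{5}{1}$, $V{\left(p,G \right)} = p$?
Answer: $106$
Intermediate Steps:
$a{\left(U,X \right)} = 5$ ($a{\left(U,X \right)} = 5 \cdot 1 = 5$)
$g{\left(d \right)} = 5$
$j = - \frac{53}{3}$ ($j = -7 + \frac{2 - 66}{6} = -7 + \frac{1}{6} \left(-64\right) = -7 - \frac{32}{3} = - \frac{53}{3} \approx -17.667$)
$j w{\left(g{\left(V{\left(-2,-1 \right)} \right)} \right)} = \left(- \frac{53}{3}\right) \left(-6\right) = 106$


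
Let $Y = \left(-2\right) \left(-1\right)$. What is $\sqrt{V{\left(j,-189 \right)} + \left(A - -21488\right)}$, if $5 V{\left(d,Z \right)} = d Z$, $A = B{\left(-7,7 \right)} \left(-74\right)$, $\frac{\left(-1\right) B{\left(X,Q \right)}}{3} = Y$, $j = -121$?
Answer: $\frac{\sqrt{662645}}{5} \approx 162.81$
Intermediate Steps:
$Y = 2$
$B{\left(X,Q \right)} = -6$ ($B{\left(X,Q \right)} = \left(-3\right) 2 = -6$)
$A = 444$ ($A = \left(-6\right) \left(-74\right) = 444$)
$V{\left(d,Z \right)} = \frac{Z d}{5}$ ($V{\left(d,Z \right)} = \frac{d Z}{5} = \frac{Z d}{5}$)
$\sqrt{V{\left(j,-189 \right)} + \left(A - -21488\right)} = \sqrt{\frac{1}{5} \left(-189\right) \left(-121\right) + \left(444 - -21488\right)} = \sqrt{\frac{22869}{5} + \left(444 + 21488\right)} = \sqrt{\frac{22869}{5} + 21932} = \sqrt{\frac{132529}{5}} = \frac{\sqrt{662645}}{5}$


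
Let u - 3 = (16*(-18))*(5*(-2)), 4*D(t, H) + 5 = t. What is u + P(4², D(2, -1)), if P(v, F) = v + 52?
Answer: 2951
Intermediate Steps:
D(t, H) = -5/4 + t/4
P(v, F) = 52 + v
u = 2883 (u = 3 + (16*(-18))*(5*(-2)) = 3 - 288*(-10) = 3 + 2880 = 2883)
u + P(4², D(2, -1)) = 2883 + (52 + 4²) = 2883 + (52 + 16) = 2883 + 68 = 2951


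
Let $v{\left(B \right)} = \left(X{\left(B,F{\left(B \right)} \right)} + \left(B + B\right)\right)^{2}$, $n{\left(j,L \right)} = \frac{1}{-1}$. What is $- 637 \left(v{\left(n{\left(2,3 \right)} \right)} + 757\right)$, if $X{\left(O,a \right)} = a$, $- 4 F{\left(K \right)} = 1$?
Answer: $- \frac{7766941}{16} \approx -4.8543 \cdot 10^{5}$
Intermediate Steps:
$F{\left(K \right)} = - \frac{1}{4}$ ($F{\left(K \right)} = \left(- \frac{1}{4}\right) 1 = - \frac{1}{4}$)
$n{\left(j,L \right)} = -1$
$v{\left(B \right)} = \left(- \frac{1}{4} + 2 B\right)^{2}$ ($v{\left(B \right)} = \left(- \frac{1}{4} + \left(B + B\right)\right)^{2} = \left(- \frac{1}{4} + 2 B\right)^{2}$)
$- 637 \left(v{\left(n{\left(2,3 \right)} \right)} + 757\right) = - 637 \left(\frac{\left(-1 + 8 \left(-1\right)\right)^{2}}{16} + 757\right) = - 637 \left(\frac{\left(-1 - 8\right)^{2}}{16} + 757\right) = - 637 \left(\frac{\left(-9\right)^{2}}{16} + 757\right) = - 637 \left(\frac{1}{16} \cdot 81 + 757\right) = - 637 \left(\frac{81}{16} + 757\right) = \left(-637\right) \frac{12193}{16} = - \frac{7766941}{16}$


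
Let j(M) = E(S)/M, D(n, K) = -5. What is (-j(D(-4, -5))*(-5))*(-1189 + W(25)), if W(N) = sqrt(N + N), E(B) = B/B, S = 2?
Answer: 1189 - 5*sqrt(2) ≈ 1181.9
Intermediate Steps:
E(B) = 1
j(M) = 1/M
W(N) = sqrt(2)*sqrt(N) (W(N) = sqrt(2*N) = sqrt(2)*sqrt(N))
(-j(D(-4, -5))*(-5))*(-1189 + W(25)) = (-1/(-5)*(-5))*(-1189 + sqrt(2)*sqrt(25)) = (-1*(-1/5)*(-5))*(-1189 + sqrt(2)*5) = ((1/5)*(-5))*(-1189 + 5*sqrt(2)) = -(-1189 + 5*sqrt(2)) = 1189 - 5*sqrt(2)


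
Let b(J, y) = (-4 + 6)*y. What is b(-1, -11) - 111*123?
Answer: -13675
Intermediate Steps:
b(J, y) = 2*y
b(-1, -11) - 111*123 = 2*(-11) - 111*123 = -22 - 13653 = -13675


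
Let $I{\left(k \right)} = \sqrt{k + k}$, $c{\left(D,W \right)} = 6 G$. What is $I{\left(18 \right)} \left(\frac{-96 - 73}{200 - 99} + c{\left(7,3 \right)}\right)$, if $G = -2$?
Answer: $- \frac{8286}{101} \approx -82.04$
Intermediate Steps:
$c{\left(D,W \right)} = -12$ ($c{\left(D,W \right)} = 6 \left(-2\right) = -12$)
$I{\left(k \right)} = \sqrt{2} \sqrt{k}$ ($I{\left(k \right)} = \sqrt{2 k} = \sqrt{2} \sqrt{k}$)
$I{\left(18 \right)} \left(\frac{-96 - 73}{200 - 99} + c{\left(7,3 \right)}\right) = \sqrt{2} \sqrt{18} \left(\frac{-96 - 73}{200 - 99} - 12\right) = \sqrt{2} \cdot 3 \sqrt{2} \left(- \frac{169}{101} - 12\right) = 6 \left(\left(-169\right) \frac{1}{101} - 12\right) = 6 \left(- \frac{169}{101} - 12\right) = 6 \left(- \frac{1381}{101}\right) = - \frac{8286}{101}$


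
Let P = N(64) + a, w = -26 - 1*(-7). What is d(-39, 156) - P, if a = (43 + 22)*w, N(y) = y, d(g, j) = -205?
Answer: 966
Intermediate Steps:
w = -19 (w = -26 + 7 = -19)
a = -1235 (a = (43 + 22)*(-19) = 65*(-19) = -1235)
P = -1171 (P = 64 - 1235 = -1171)
d(-39, 156) - P = -205 - 1*(-1171) = -205 + 1171 = 966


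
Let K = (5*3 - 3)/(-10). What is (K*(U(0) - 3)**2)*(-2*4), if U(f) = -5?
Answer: 3072/5 ≈ 614.40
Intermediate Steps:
K = -6/5 (K = (15 - 3)*(-1/10) = 12*(-1/10) = -6/5 ≈ -1.2000)
(K*(U(0) - 3)**2)*(-2*4) = (-6*(-5 - 3)**2/5)*(-2*4) = -6/5*(-8)**2*(-8) = -6/5*64*(-8) = -384/5*(-8) = 3072/5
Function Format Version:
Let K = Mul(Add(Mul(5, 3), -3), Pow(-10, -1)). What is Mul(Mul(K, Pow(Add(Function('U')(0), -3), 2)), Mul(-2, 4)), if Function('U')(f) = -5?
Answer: Rational(3072, 5) ≈ 614.40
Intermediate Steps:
K = Rational(-6, 5) (K = Mul(Add(15, -3), Rational(-1, 10)) = Mul(12, Rational(-1, 10)) = Rational(-6, 5) ≈ -1.2000)
Mul(Mul(K, Pow(Add(Function('U')(0), -3), 2)), Mul(-2, 4)) = Mul(Mul(Rational(-6, 5), Pow(Add(-5, -3), 2)), Mul(-2, 4)) = Mul(Mul(Rational(-6, 5), Pow(-8, 2)), -8) = Mul(Mul(Rational(-6, 5), 64), -8) = Mul(Rational(-384, 5), -8) = Rational(3072, 5)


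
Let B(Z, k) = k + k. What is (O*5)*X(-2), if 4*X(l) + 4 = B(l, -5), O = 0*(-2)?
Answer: 0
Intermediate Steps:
B(Z, k) = 2*k
O = 0
X(l) = -7/2 (X(l) = -1 + (2*(-5))/4 = -1 + (¼)*(-10) = -1 - 5/2 = -7/2)
(O*5)*X(-2) = (0*5)*(-7/2) = 0*(-7/2) = 0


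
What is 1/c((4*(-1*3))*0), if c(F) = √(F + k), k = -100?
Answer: -I/10 ≈ -0.1*I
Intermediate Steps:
c(F) = √(-100 + F) (c(F) = √(F - 100) = √(-100 + F))
1/c((4*(-1*3))*0) = 1/(√(-100 + (4*(-1*3))*0)) = 1/(√(-100 + (4*(-3))*0)) = 1/(√(-100 - 12*0)) = 1/(√(-100 + 0)) = 1/(√(-100)) = 1/(10*I) = -I/10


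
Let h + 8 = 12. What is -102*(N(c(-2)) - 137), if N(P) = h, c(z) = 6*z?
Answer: 13566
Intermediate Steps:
h = 4 (h = -8 + 12 = 4)
N(P) = 4
-102*(N(c(-2)) - 137) = -102*(4 - 137) = -102*(-133) = 13566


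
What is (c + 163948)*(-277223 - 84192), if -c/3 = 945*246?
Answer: 192801168730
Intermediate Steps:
c = -697410 (c = -2835*246 = -3*232470 = -697410)
(c + 163948)*(-277223 - 84192) = (-697410 + 163948)*(-277223 - 84192) = -533462*(-361415) = 192801168730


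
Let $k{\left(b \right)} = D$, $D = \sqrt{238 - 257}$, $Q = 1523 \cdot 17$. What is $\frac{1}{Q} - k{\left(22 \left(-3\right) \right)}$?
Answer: $\frac{1}{25891} - i \sqrt{19} \approx 3.8623 \cdot 10^{-5} - 4.3589 i$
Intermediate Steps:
$Q = 25891$
$D = i \sqrt{19}$ ($D = \sqrt{-19} = i \sqrt{19} \approx 4.3589 i$)
$k{\left(b \right)} = i \sqrt{19}$
$\frac{1}{Q} - k{\left(22 \left(-3\right) \right)} = \frac{1}{25891} - i \sqrt{19}$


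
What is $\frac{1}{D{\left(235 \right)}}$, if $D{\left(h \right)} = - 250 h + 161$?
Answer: $- \frac{1}{58589} \approx -1.7068 \cdot 10^{-5}$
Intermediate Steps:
$D{\left(h \right)} = 161 - 250 h$
$\frac{1}{D{\left(235 \right)}} = \frac{1}{161 - 58750} = \frac{1}{-58589} = - \frac{1}{58589}$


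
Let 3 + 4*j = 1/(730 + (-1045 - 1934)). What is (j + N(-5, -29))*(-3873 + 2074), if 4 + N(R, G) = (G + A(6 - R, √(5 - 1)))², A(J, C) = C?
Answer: -2930279562/2249 ≈ -1.3029e+6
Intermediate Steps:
j = -1687/2249 (j = -¾ + 1/(4*(730 + (-1045 - 1934))) = -¾ + 1/(4*(730 - 2979)) = -¾ + (¼)/(-2249) = -¾ + (¼)*(-1/2249) = -¾ - 1/8996 = -1687/2249 ≈ -0.75011)
N(R, G) = -4 + (2 + G)² (N(R, G) = -4 + (G + √(5 - 1))² = -4 + (G + √4)² = -4 + (G + 2)² = -4 + (2 + G)²)
(j + N(-5, -29))*(-3873 + 2074) = (-1687/2249 - 29*(4 - 29))*(-3873 + 2074) = (-1687/2249 - 29*(-25))*(-1799) = (-1687/2249 + 725)*(-1799) = (1628838/2249)*(-1799) = -2930279562/2249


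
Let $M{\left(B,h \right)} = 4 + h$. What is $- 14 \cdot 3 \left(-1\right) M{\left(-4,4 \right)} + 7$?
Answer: $343$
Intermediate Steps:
$- 14 \cdot 3 \left(-1\right) M{\left(-4,4 \right)} + 7 = - 14 \cdot 3 \left(-1\right) \left(4 + 4\right) + 7 = - 14 \left(\left(-3\right) 8\right) + 7 = \left(-14\right) \left(-24\right) + 7 = 336 + 7 = 343$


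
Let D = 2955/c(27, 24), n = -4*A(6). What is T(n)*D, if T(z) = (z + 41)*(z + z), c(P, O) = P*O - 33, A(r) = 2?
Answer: -104016/41 ≈ -2537.0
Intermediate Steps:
c(P, O) = -33 + O*P (c(P, O) = O*P - 33 = -33 + O*P)
n = -8 (n = -4*2 = -8)
T(z) = 2*z*(41 + z) (T(z) = (41 + z)*(2*z) = 2*z*(41 + z))
D = 197/41 (D = 2955/(-33 + 24*27) = 2955/(-33 + 648) = 2955/615 = 2955*(1/615) = 197/41 ≈ 4.8049)
T(n)*D = (2*(-8)*(41 - 8))*(197/41) = (2*(-8)*33)*(197/41) = -528*197/41 = -104016/41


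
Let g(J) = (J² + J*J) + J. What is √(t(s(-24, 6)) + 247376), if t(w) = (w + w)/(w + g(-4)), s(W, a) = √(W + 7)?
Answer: √2*√((3463264 + 123689*I*√17)/(28 + I*√17)) ≈ 497.37 + 0.00028978*I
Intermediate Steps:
s(W, a) = √(7 + W)
g(J) = J + 2*J² (g(J) = (J² + J²) + J = 2*J² + J = J + 2*J²)
t(w) = 2*w/(28 + w) (t(w) = (w + w)/(w - 4*(1 + 2*(-4))) = (2*w)/(w - 4*(1 - 8)) = (2*w)/(w - 4*(-7)) = (2*w)/(w + 28) = (2*w)/(28 + w) = 2*w/(28 + w))
√(t(s(-24, 6)) + 247376) = √(2*√(7 - 24)/(28 + √(7 - 24)) + 247376) = √(2*√(-17)/(28 + √(-17)) + 247376) = √(2*(I*√17)/(28 + I*√17) + 247376) = √(2*I*√17/(28 + I*√17) + 247376) = √(247376 + 2*I*√17/(28 + I*√17))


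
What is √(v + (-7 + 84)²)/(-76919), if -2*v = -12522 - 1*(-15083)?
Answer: -3*√2066/153838 ≈ -0.00088639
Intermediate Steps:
v = -2561/2 (v = -(-12522 - 1*(-15083))/2 = -(-12522 + 15083)/2 = -½*2561 = -2561/2 ≈ -1280.5)
√(v + (-7 + 84)²)/(-76919) = √(-2561/2 + (-7 + 84)²)/(-76919) = √(-2561/2 + 77²)*(-1/76919) = √(-2561/2 + 5929)*(-1/76919) = √(9297/2)*(-1/76919) = (3*√2066/2)*(-1/76919) = -3*√2066/153838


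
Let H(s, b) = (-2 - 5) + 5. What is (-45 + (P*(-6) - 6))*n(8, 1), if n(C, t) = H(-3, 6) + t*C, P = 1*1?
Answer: -342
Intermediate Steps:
P = 1
H(s, b) = -2 (H(s, b) = -7 + 5 = -2)
n(C, t) = -2 + C*t (n(C, t) = -2 + t*C = -2 + C*t)
(-45 + (P*(-6) - 6))*n(8, 1) = (-45 + (1*(-6) - 6))*(-2 + 8*1) = (-45 + (-6 - 6))*(-2 + 8) = (-45 - 12)*6 = -57*6 = -342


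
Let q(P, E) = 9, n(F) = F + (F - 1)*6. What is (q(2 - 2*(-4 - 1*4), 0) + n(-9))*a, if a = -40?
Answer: 2400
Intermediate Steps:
n(F) = -6 + 7*F (n(F) = F + (-1 + F)*6 = F + (-6 + 6*F) = -6 + 7*F)
(q(2 - 2*(-4 - 1*4), 0) + n(-9))*a = (9 + (-6 + 7*(-9)))*(-40) = (9 + (-6 - 63))*(-40) = (9 - 69)*(-40) = -60*(-40) = 2400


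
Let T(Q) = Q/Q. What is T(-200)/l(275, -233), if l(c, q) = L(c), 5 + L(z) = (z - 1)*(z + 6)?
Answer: 1/76989 ≈ 1.2989e-5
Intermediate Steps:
L(z) = -5 + (-1 + z)*(6 + z) (L(z) = -5 + (z - 1)*(z + 6) = -5 + (-1 + z)*(6 + z))
l(c, q) = -11 + c² + 5*c
T(Q) = 1
T(-200)/l(275, -233) = 1/(-11 + 275² + 5*275) = 1/(-11 + 75625 + 1375) = 1/76989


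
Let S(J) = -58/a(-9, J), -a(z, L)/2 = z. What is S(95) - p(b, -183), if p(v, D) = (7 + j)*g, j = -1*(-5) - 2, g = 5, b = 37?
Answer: -479/9 ≈ -53.222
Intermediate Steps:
j = 3 (j = 5 - 2 = 3)
a(z, L) = -2*z
p(v, D) = 50 (p(v, D) = (7 + 3)*5 = 10*5 = 50)
S(J) = -29/9 (S(J) = -58/((-2*(-9))) = -58/18 = -58*1/18 = -29/9)
S(95) - p(b, -183) = -29/9 - 1*50 = -29/9 - 50 = -479/9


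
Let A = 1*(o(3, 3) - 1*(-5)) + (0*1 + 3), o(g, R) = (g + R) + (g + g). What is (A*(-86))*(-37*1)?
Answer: 63640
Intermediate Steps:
o(g, R) = R + 3*g (o(g, R) = (R + g) + 2*g = R + 3*g)
A = 20 (A = 1*((3 + 3*3) - 1*(-5)) + (0*1 + 3) = 1*((3 + 9) + 5) + (0 + 3) = 1*(12 + 5) + 3 = 1*17 + 3 = 17 + 3 = 20)
(A*(-86))*(-37*1) = (20*(-86))*(-37*1) = -1720*(-37) = 63640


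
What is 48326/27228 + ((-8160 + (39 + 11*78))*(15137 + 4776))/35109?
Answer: -218679874811/53108214 ≈ -4117.6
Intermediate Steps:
48326/27228 + ((-8160 + (39 + 11*78))*(15137 + 4776))/35109 = 48326*(1/27228) + ((-8160 + (39 + 858))*19913)*(1/35109) = 24163/13614 + ((-8160 + 897)*19913)*(1/35109) = 24163/13614 - 7263*19913*(1/35109) = 24163/13614 - 144628119*1/35109 = 24163/13614 - 16069791/3901 = -218679874811/53108214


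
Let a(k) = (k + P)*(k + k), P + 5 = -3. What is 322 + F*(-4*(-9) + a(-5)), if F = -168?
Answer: -27566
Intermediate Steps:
P = -8 (P = -5 - 3 = -8)
a(k) = 2*k*(-8 + k) (a(k) = (k - 8)*(k + k) = (-8 + k)*(2*k) = 2*k*(-8 + k))
322 + F*(-4*(-9) + a(-5)) = 322 - 168*(-4*(-9) + 2*(-5)*(-8 - 5)) = 322 - 168*(36 + 2*(-5)*(-13)) = 322 - 168*(36 + 130) = 322 - 168*166 = 322 - 27888 = -27566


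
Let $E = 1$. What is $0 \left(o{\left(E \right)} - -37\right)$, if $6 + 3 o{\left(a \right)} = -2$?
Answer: $0$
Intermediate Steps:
$o{\left(a \right)} = - \frac{8}{3}$ ($o{\left(a \right)} = -2 + \frac{1}{3} \left(-2\right) = -2 - \frac{2}{3} = - \frac{8}{3}$)
$0 \left(o{\left(E \right)} - -37\right) = 0 \left(- \frac{8}{3} - -37\right) = 0 \left(- \frac{8}{3} + 37\right) = 0 \cdot \frac{103}{3} = 0$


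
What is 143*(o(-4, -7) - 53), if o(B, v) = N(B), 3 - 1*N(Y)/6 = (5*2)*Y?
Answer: 29315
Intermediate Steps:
N(Y) = 18 - 60*Y (N(Y) = 18 - 6*5*2*Y = 18 - 60*Y)
o(B, v) = 18 - 60*B
143*(o(-4, -7) - 53) = 143*((18 - 60*(-4)) - 53) = 143*((18 + 240) - 53) = 143*(258 - 53) = 143*205 = 29315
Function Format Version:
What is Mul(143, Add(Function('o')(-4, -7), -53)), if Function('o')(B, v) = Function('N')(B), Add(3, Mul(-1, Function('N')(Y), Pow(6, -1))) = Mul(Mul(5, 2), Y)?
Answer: 29315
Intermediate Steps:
Function('N')(Y) = Add(18, Mul(-60, Y)) (Function('N')(Y) = Add(18, Mul(-6, Mul(Mul(5, 2), Y))) = Add(18, Mul(-6, Mul(10, Y))) = Add(18, Mul(-60, Y)))
Function('o')(B, v) = Add(18, Mul(-60, B))
Mul(143, Add(Function('o')(-4, -7), -53)) = Mul(143, Add(Add(18, Mul(-60, -4)), -53)) = Mul(143, Add(Add(18, 240), -53)) = Mul(143, Add(258, -53)) = Mul(143, 205) = 29315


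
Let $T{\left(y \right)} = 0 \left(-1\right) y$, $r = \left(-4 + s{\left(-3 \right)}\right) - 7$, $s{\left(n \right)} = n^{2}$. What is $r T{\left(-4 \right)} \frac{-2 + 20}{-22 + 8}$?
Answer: $0$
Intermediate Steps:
$r = -2$ ($r = \left(-4 + \left(-3\right)^{2}\right) - 7 = \left(-4 + 9\right) - 7 = 5 - 7 = -2$)
$T{\left(y \right)} = 0$ ($T{\left(y \right)} = 0 y = 0$)
$r T{\left(-4 \right)} \frac{-2 + 20}{-22 + 8} = \left(-2\right) 0 \frac{-2 + 20}{-22 + 8} = 0 \frac{18}{-14} = 0 \cdot 18 \left(- \frac{1}{14}\right) = 0 \left(- \frac{9}{7}\right) = 0$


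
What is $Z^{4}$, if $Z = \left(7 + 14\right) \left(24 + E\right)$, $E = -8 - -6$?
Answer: $45558341136$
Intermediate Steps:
$E = -2$ ($E = -8 + 6 = -2$)
$Z = 462$ ($Z = \left(7 + 14\right) \left(24 - 2\right) = 21 \cdot 22 = 462$)
$Z^{4} = 462^{4} = 45558341136$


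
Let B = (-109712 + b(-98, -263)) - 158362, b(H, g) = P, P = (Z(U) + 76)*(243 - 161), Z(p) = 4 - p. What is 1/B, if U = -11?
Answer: -1/260612 ≈ -3.8371e-6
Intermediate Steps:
P = 7462 (P = ((4 - 1*(-11)) + 76)*(243 - 161) = ((4 + 11) + 76)*82 = (15 + 76)*82 = 91*82 = 7462)
b(H, g) = 7462
B = -260612 (B = (-109712 + 7462) - 158362 = -102250 - 158362 = -260612)
1/B = 1/(-260612) = -1/260612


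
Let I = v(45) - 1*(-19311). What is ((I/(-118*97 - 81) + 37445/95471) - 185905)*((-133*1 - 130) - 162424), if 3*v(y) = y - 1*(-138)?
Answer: 33283937332362029334/1100494217 ≈ 3.0245e+10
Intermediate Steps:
v(y) = 46 + y/3 (v(y) = (y - 1*(-138))/3 = (y + 138)/3 = (138 + y)/3 = 46 + y/3)
I = 19372 (I = (46 + (⅓)*45) - 1*(-19311) = (46 + 15) + 19311 = 61 + 19311 = 19372)
((I/(-118*97 - 81) + 37445/95471) - 185905)*((-133*1 - 130) - 162424) = ((19372/(-118*97 - 81) + 37445/95471) - 185905)*((-133*1 - 130) - 162424) = ((19372/(-11446 - 81) + 37445*(1/95471)) - 185905)*((-133 - 130) - 162424) = ((19372/(-11527) + 37445/95471) - 185905)*(-263 - 162424) = ((19372*(-1/11527) + 37445/95471) - 185905)*(-162687) = ((-19372/11527 + 37445/95471) - 185905)*(-162687) = (-1417835697/1100494217 - 185905)*(-162687) = -204588795247082/1100494217*(-162687) = 33283937332362029334/1100494217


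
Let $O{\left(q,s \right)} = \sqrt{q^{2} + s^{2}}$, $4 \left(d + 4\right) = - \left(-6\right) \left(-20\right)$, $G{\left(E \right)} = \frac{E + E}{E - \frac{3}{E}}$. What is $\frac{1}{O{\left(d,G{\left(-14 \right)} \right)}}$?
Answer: $\frac{193 \sqrt{10803377}}{21606754} \approx 0.029359$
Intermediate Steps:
$G{\left(E \right)} = \frac{2 E}{E - \frac{3}{E}}$
$d = -34$ ($d = -4 + \frac{\left(-1\right) \left(\left(-6\right) \left(-20\right)\right)}{4} = -4 + \frac{\left(-1\right) 120}{4} = -4 + \frac{1}{4} \left(-120\right) = -4 - 30 = -34$)
$\frac{1}{O{\left(d,G{\left(-14 \right)} \right)}} = \frac{1}{\sqrt{\left(-34\right)^{2} + \left(\frac{2 \left(-14\right)^{2}}{-3 + \left(-14\right)^{2}}\right)^{2}}} = \frac{1}{\sqrt{1156 + \left(2 \cdot 196 \frac{1}{-3 + 196}\right)^{2}}} = \frac{1}{\sqrt{1156 + \left(2 \cdot 196 \cdot \frac{1}{193}\right)^{2}}} = \frac{1}{\sqrt{1156 + \left(\frac{392}{193}\right)^{2}}} = \frac{1}{\sqrt{1156 + \frac{153664}{37249}}} = \frac{1}{\sqrt{\frac{43213508}{37249}}} = \frac{1}{\frac{2}{193} \sqrt{10803377}} = \frac{193 \sqrt{10803377}}{21606754}$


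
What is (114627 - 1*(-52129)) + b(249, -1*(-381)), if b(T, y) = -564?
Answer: 166192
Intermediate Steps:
(114627 - 1*(-52129)) + b(249, -1*(-381)) = (114627 - 1*(-52129)) - 564 = (114627 + 52129) - 564 = 166756 - 564 = 166192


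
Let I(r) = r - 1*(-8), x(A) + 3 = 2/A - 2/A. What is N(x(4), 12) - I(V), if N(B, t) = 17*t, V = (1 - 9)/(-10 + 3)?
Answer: 1364/7 ≈ 194.86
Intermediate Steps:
x(A) = -3 (x(A) = -3 + (2/A - 2/A) = -3 + 0 = -3)
V = 8/7 (V = -8/(-7) = -8*(-⅐) = 8/7 ≈ 1.1429)
I(r) = 8 + r (I(r) = r + 8 = 8 + r)
N(x(4), 12) - I(V) = 17*12 - (8 + 8/7) = 204 - 1*64/7 = 204 - 64/7 = 1364/7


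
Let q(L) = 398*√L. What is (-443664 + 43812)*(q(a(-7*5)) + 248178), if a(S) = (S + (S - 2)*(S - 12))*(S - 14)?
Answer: -99234469656 - 2227975344*I*√426 ≈ -9.9234e+10 - 4.5985e+10*I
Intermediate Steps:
a(S) = (-14 + S)*(S + (-12 + S)*(-2 + S)) (a(S) = (S + (-2 + S)*(-12 + S))*(-14 + S) = (S + (-12 + S)*(-2 + S))*(-14 + S) = (-14 + S)*(S + (-12 + S)*(-2 + S)))
(-443664 + 43812)*(q(a(-7*5)) + 248178) = (-443664 + 43812)*(398*√(-336 + (-7*5)³ - 27*(-7*5)² + 206*(-7*5)) + 248178) = -399852*(398*√(-336 + (-35)³ - 27*(-35)² + 206*(-35)) + 248178) = -399852*(398*√(-336 - 42875 - 27*1225 - 7210) + 248178) = -399852*(398*√(-336 - 42875 - 33075 - 7210) + 248178) = -399852*(398*√(-83496) + 248178) = -399852*(398*(14*I*√426) + 248178) = -399852*(5572*I*√426 + 248178) = -399852*(248178 + 5572*I*√426) = -99234469656 - 2227975344*I*√426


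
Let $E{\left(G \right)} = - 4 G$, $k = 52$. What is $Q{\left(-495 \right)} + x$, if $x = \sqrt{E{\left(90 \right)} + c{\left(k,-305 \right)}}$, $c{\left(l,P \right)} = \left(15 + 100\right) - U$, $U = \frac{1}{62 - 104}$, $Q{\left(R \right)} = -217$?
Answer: $-217 + \frac{i \sqrt{432138}}{42} \approx -217.0 + 15.652 i$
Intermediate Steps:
$U = - \frac{1}{42}$ ($U = \frac{1}{-42} = - \frac{1}{42} \approx -0.02381$)
$c{\left(l,P \right)} = \frac{4831}{42}$ ($c{\left(l,P \right)} = \left(15 + 100\right) - - \frac{1}{42} = 115 + \frac{1}{42} = \frac{4831}{42}$)
$x = \frac{i \sqrt{432138}}{42}$ ($x = \sqrt{\left(-4\right) 90 + \frac{4831}{42}} = \sqrt{-360 + \frac{4831}{42}} = \sqrt{- \frac{10289}{42}} = \frac{i \sqrt{432138}}{42} \approx 15.652 i$)
$Q{\left(-495 \right)} + x = -217 + \frac{i \sqrt{432138}}{42}$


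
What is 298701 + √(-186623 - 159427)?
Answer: 298701 + 15*I*√1538 ≈ 2.987e+5 + 588.26*I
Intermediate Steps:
298701 + √(-186623 - 159427) = 298701 + √(-346050) = 298701 + 15*I*√1538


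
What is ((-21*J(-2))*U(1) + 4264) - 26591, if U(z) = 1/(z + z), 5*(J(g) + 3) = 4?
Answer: -223039/10 ≈ -22304.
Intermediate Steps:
J(g) = -11/5 (J(g) = -3 + (⅕)*4 = -3 + ⅘ = -11/5)
U(z) = 1/(2*z)
((-21*J(-2))*U(1) + 4264) - 26591 = ((-21*(-11/5))*((½)/1) + 4264) - 26591 = (231*((½)*1)/5 + 4264) - 26591 = ((231/5)*(½) + 4264) - 26591 = (231/10 + 4264) - 26591 = 42871/10 - 26591 = -223039/10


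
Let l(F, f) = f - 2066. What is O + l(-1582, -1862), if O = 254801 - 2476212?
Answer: -2225339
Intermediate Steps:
l(F, f) = -2066 + f
O = -2221411
O + l(-1582, -1862) = -2221411 + (-2066 - 1862) = -2221411 - 3928 = -2225339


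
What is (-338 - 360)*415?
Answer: -289670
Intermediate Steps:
(-338 - 360)*415 = -698*415 = -289670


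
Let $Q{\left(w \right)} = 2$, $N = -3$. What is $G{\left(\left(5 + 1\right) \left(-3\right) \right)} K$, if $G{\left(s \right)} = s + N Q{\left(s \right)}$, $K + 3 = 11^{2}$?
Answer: $-2832$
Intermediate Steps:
$K = 118$ ($K = -3 + 11^{2} = -3 + 121 = 118$)
$G{\left(s \right)} = -6 + s$ ($G{\left(s \right)} = s - 6 = -6 + s$)
$G{\left(\left(5 + 1\right) \left(-3\right) \right)} K = \left(-6 + \left(5 + 1\right) \left(-3\right)\right) 118 = \left(-6 + 6 \left(-3\right)\right) 118 = \left(-6 - 18\right) 118 = \left(-24\right) 118 = -2832$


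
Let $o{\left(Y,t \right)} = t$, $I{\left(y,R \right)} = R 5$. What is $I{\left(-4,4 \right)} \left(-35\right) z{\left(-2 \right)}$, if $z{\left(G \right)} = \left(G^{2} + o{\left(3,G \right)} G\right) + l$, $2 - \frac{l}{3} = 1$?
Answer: $-7700$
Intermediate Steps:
$I{\left(y,R \right)} = 5 R$
$l = 3$ ($l = 6 - 3 = 3$)
$z{\left(G \right)} = 3 + 2 G^{2}$ ($z{\left(G \right)} = \left(G^{2} + G G\right) + 3 = \left(G^{2} + G^{2}\right) + 3 = 2 G^{2} + 3 = 3 + 2 G^{2}$)
$I{\left(-4,4 \right)} \left(-35\right) z{\left(-2 \right)} = 5 \cdot 4 \left(-35\right) \left(3 + 2 \left(-2\right)^{2}\right) = 20 \left(-35\right) \left(3 + 2 \cdot 4\right) = - 700 \left(3 + 8\right) = \left(-700\right) 11 = -7700$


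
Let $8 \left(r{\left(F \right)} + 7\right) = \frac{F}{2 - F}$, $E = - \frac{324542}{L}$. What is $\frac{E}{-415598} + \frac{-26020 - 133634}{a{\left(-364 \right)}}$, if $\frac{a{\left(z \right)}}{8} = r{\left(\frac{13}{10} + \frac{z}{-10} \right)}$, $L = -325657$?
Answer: $\frac{3857019998483024755}{1378394651269967} \approx 2798.2$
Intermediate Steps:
$E = \frac{324542}{325657}$ ($E = - \frac{324542}{-325657} = \left(-324542\right) \left(- \frac{1}{325657}\right) = \frac{324542}{325657} \approx 0.99658$)
$r{\left(F \right)} = -7 + \frac{F}{8 \left(2 - F\right)}$ ($r{\left(F \right)} = -7 + \frac{F \frac{1}{2 - F}}{8} = -7 + \frac{F}{8 \left(2 - F\right)}$)
$a{\left(z \right)} = \frac{\frac{379}{10} + \frac{57 z}{10}}{- \frac{7}{10} - \frac{z}{10}}$ ($a{\left(z \right)} = 8 \frac{112 - 57 \left(\frac{13}{10} + \frac{z}{-10}\right)}{8 \left(-2 + \left(\frac{13}{10} + \frac{z}{-10}\right)\right)} = 8 \frac{112 - 57 \left(13 \cdot \frac{1}{10} + z \left(- \frac{1}{10}\right)\right)}{8 \left(-2 + \left(13 \cdot \frac{1}{10} + z \left(- \frac{1}{10}\right)\right)\right)} = 8 \frac{112 - 57 \left(\frac{13}{10} - \frac{z}{10}\right)}{8 \left(-2 - \left(- \frac{13}{10} + \frac{z}{10}\right)\right)} = 8 \frac{112 + \left(- \frac{741}{10} + \frac{57 z}{10}\right)}{8 \left(- \frac{7}{10} - \frac{z}{10}\right)} = 8 \frac{\frac{379}{10} + \frac{57 z}{10}}{8 \left(- \frac{7}{10} - \frac{z}{10}\right)} = \frac{\frac{379}{10} + \frac{57 z}{10}}{- \frac{7}{10} - \frac{z}{10}}$)
$\frac{E}{-415598} + \frac{-26020 - 133634}{a{\left(-364 \right)}} = \frac{324542}{325657 \left(-415598\right)} + \frac{-26020 - 133634}{\frac{1}{7 - 364} \left(-379 - -20748\right)} = \frac{324542}{325657} \left(- \frac{1}{415598}\right) + \frac{-26020 - 133634}{\frac{1}{-357} \left(-379 + 20748\right)} = - \frac{162271}{67671198943} - \frac{159654}{\left(- \frac{1}{357}\right) 20369} = - \frac{162271}{67671198943} - \frac{159654}{- \frac{20369}{357}} = - \frac{162271}{67671198943} - - \frac{56996478}{20369} = - \frac{162271}{67671198943} + \frac{56996478}{20369} = \frac{3857019998483024755}{1378394651269967}$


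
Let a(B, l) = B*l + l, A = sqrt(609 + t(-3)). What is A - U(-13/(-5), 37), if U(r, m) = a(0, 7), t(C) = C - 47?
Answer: -7 + sqrt(559) ≈ 16.643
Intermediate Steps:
t(C) = -47 + C
A = sqrt(559) (A = sqrt(609 + (-47 - 3)) = sqrt(609 - 50) = sqrt(559) ≈ 23.643)
a(B, l) = l + B*l
U(r, m) = 7 (U(r, m) = 7*(1 + 0) = 7*1 = 7)
A - U(-13/(-5), 37) = sqrt(559) - 1*7 = sqrt(559) - 7 = -7 + sqrt(559)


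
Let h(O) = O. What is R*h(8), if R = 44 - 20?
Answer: 192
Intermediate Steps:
R = 24
R*h(8) = 24*8 = 192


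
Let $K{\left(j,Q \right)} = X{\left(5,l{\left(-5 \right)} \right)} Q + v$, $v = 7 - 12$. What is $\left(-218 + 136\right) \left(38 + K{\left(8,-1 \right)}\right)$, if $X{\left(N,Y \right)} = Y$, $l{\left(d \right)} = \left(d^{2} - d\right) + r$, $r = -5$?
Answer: $-656$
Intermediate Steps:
$l{\left(d \right)} = -5 + d^{2} - d$ ($l{\left(d \right)} = \left(d^{2} - d\right) - 5 = -5 + d^{2} - d$)
$v = -5$ ($v = 7 - 12 = -5$)
$K{\left(j,Q \right)} = -5 + 25 Q$ ($K{\left(j,Q \right)} = \left(-5 + \left(-5\right)^{2} - -5\right) Q - 5 = \left(-5 + 25 + 5\right) Q - 5 = 25 Q - 5 = -5 + 25 Q$)
$\left(-218 + 136\right) \left(38 + K{\left(8,-1 \right)}\right) = \left(-218 + 136\right) \left(38 + \left(-5 + 25 \left(-1\right)\right)\right) = - 82 \left(38 - 30\right) = \left(-82\right) 8 = -656$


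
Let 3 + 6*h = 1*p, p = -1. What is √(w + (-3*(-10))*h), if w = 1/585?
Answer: I*√760435/195 ≈ 4.4719*I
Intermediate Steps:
w = 1/585 ≈ 0.0017094
h = -⅔ (h = -½ + (1*(-1))/6 = -½ + (⅙)*(-1) = -½ - ⅙ = -⅔ ≈ -0.66667)
√(w + (-3*(-10))*h) = √(1/585 - 3*(-10)*(-⅔)) = √(1/585 + 30*(-⅔)) = √(1/585 - 20) = √(-11699/585) = I*√760435/195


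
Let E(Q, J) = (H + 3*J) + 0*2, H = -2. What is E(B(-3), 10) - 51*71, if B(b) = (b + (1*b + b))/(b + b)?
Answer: -3593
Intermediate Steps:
B(b) = 3/2 (B(b) = (b + (b + b))/((2*b)) = (b + 2*b)*(1/(2*b)) = (3*b)*(1/(2*b)) = 3/2)
E(Q, J) = -2 + 3*J (E(Q, J) = (-2 + 3*J) + 0*2 = (-2 + 3*J) + 0 = -2 + 3*J)
E(B(-3), 10) - 51*71 = (-2 + 3*10) - 51*71 = (-2 + 30) - 3621 = 28 - 3621 = -3593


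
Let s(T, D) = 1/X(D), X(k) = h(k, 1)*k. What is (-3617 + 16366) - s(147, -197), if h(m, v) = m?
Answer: 494775940/38809 ≈ 12749.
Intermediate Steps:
X(k) = k² (X(k) = k*k = k²)
s(T, D) = D⁻² (s(T, D) = 1/(D²) = D⁻²)
(-3617 + 16366) - s(147, -197) = (-3617 + 16366) - 1/(-197)² = 12749 - 1*1/38809 = 12749 - 1/38809 = 494775940/38809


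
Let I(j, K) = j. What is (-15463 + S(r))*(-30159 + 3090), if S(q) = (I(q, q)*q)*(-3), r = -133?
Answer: 1855038570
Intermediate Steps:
S(q) = -3*q² (S(q) = (q*q)*(-3) = q²*(-3) = -3*q²)
(-15463 + S(r))*(-30159 + 3090) = (-15463 - 3*(-133)²)*(-30159 + 3090) = (-15463 - 3*17689)*(-27069) = (-15463 - 53067)*(-27069) = -68530*(-27069) = 1855038570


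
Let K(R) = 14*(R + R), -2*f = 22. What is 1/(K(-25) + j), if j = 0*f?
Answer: -1/700 ≈ -0.0014286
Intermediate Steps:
f = -11 (f = -½*22 = -11)
K(R) = 28*R (K(R) = 14*(2*R) = 28*R)
j = 0 (j = 0*(-11) = 0)
1/(K(-25) + j) = 1/(28*(-25) + 0) = 1/(-700 + 0) = 1/(-700) = -1/700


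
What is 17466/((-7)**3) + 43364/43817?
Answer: -750433870/15029231 ≈ -49.932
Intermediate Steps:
17466/((-7)**3) + 43364/43817 = 17466/(-343) + 43364*(1/43817) = 17466*(-1/343) + 43364/43817 = -17466/343 + 43364/43817 = -750433870/15029231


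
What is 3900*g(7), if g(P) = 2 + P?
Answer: 35100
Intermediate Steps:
3900*g(7) = 3900*(2 + 7) = 3900*9 = 35100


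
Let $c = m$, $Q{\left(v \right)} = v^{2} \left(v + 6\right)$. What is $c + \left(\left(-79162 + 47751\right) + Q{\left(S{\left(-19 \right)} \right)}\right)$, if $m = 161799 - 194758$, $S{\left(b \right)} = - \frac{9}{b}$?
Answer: $- \frac{441503867}{6859} \approx -64369.0$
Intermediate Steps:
$m = -32959$
$Q{\left(v \right)} = v^{2} \left(6 + v\right)$
$c = -32959$
$c + \left(\left(-79162 + 47751\right) + Q{\left(S{\left(-19 \right)} \right)}\right) = -32959 + \left(\left(-79162 + 47751\right) + \left(- \frac{9}{-19}\right)^{2} \left(6 - \frac{9}{-19}\right)\right) = -32959 - \left(31411 - \left(\left(-9\right) \left(- \frac{1}{19}\right)\right)^{2} \left(6 - - \frac{9}{19}\right)\right) = -32959 - \left(31411 - \left(\frac{9}{19}\right)^{2} \left(6 + \frac{9}{19}\right)\right) = -32959 + \left(-31411 + \frac{81}{361} \cdot \frac{123}{19}\right) = -32959 + \left(-31411 + \frac{9963}{6859}\right) = -32959 - \frac{215438086}{6859} = - \frac{441503867}{6859}$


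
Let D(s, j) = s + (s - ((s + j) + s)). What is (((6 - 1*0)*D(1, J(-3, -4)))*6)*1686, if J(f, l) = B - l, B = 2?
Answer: -364176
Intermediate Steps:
J(f, l) = 2 - l
D(s, j) = -j (D(s, j) = s + (s - ((j + s) + s)) = s + (s - (j + 2*s)) = s + (s + (-j - 2*s)) = s + (-j - s) = -j)
(((6 - 1*0)*D(1, J(-3, -4)))*6)*1686 = (((6 - 1*0)*(-(2 - 1*(-4))))*6)*1686 = (((6 + 0)*(-(2 + 4)))*6)*1686 = ((6*(-1*6))*6)*1686 = ((6*(-6))*6)*1686 = -36*6*1686 = -216*1686 = -364176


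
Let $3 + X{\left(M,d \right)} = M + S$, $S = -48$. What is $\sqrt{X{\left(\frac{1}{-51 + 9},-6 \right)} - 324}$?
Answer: $\frac{i \sqrt{661542}}{42} \approx 19.366 i$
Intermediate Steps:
$X{\left(M,d \right)} = -51 + M$ ($X{\left(M,d \right)} = -3 + \left(M - 48\right) = -3 + \left(-48 + M\right) = -51 + M$)
$\sqrt{X{\left(\frac{1}{-51 + 9},-6 \right)} - 324} = \sqrt{\left(-51 + \frac{1}{-51 + 9}\right) - 324} = \sqrt{\left(-51 + \frac{1}{-42}\right) - 324} = \sqrt{\left(-51 - \frac{1}{42}\right) - 324} = \sqrt{- \frac{2143}{42} - 324} = \sqrt{- \frac{15751}{42}} = \frac{i \sqrt{661542}}{42}$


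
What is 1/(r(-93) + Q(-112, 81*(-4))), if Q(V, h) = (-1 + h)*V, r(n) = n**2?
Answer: 1/45049 ≈ 2.2198e-5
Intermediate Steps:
Q(V, h) = V*(-1 + h)
1/(r(-93) + Q(-112, 81*(-4))) = 1/((-93)**2 - 112*(-1 + 81*(-4))) = 1/(8649 - 112*(-1 - 324)) = 1/(8649 - 112*(-325)) = 1/(8649 + 36400) = 1/45049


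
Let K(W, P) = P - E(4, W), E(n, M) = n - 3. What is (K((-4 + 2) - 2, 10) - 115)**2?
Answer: 11236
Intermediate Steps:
E(n, M) = -3 + n
K(W, P) = -1 + P (K(W, P) = P - (-3 + 4) = P - 1*1 = P - 1 = -1 + P)
(K((-4 + 2) - 2, 10) - 115)**2 = ((-1 + 10) - 115)**2 = (9 - 115)**2 = (-106)**2 = 11236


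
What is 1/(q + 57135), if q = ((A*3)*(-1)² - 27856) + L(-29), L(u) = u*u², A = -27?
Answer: 1/4809 ≈ 0.00020794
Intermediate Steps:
L(u) = u³
q = -52326 (q = (-27*3*(-1)² - 27856) + (-29)³ = (-81*1 - 27856) - 24389 = (-81 - 27856) - 24389 = -27937 - 24389 = -52326)
1/(q + 57135) = 1/(-52326 + 57135) = 1/4809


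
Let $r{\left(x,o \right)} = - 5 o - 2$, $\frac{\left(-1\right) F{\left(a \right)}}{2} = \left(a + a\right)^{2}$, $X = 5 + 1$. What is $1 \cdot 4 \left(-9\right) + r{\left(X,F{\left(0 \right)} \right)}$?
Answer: $-38$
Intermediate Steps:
$X = 6$
$F{\left(a \right)} = - 8 a^{2}$ ($F{\left(a \right)} = - 2 \left(a + a\right)^{2} = - 2 \left(2 a\right)^{2} = - 2 \cdot 4 a^{2} = - 8 a^{2}$)
$r{\left(x,o \right)} = -2 - 5 o$
$1 \cdot 4 \left(-9\right) + r{\left(X,F{\left(0 \right)} \right)} = 1 \cdot 4 \left(-9\right) - \left(2 + 5 \left(- 8 \cdot 0^{2}\right)\right) = 4 \left(-9\right) - \left(2 + 5 \left(\left(-8\right) 0\right)\right) = -36 - 2 = -38$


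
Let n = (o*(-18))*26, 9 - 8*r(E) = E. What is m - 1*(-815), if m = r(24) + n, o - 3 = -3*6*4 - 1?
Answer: 268585/8 ≈ 33573.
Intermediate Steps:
r(E) = 9/8 - E/8
o = -70 (o = 3 + (-3*6*4 - 1) = 3 + (-18*4 - 1) = 3 + (-72 - 1) = 3 - 73 = -70)
n = 32760 (n = -70*(-18)*26 = 1260*26 = 32760)
m = 262065/8 (m = (9/8 - 1/8*24) + 32760 = (9/8 - 3) + 32760 = -15/8 + 32760 = 262065/8 ≈ 32758.)
m - 1*(-815) = 262065/8 - 1*(-815) = 262065/8 + 815 = 268585/8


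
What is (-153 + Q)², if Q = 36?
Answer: 13689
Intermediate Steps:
(-153 + Q)² = (-153 + 36)² = (-117)² = 13689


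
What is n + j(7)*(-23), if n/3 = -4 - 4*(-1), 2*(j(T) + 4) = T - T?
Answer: 92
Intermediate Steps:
j(T) = -4 (j(T) = -4 + (T - T)/2 = -4 + (1/2)*0 = -4 + 0 = -4)
n = 0 (n = 3*(-4 - 4*(-1)) = 3*(-4 + 4) = 3*0 = 0)
n + j(7)*(-23) = 0 - 4*(-23) = 0 + 92 = 92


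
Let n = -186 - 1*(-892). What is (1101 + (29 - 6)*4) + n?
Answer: 1899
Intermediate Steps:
n = 706 (n = -186 + 892 = 706)
(1101 + (29 - 6)*4) + n = (1101 + (29 - 6)*4) + 706 = (1101 + 23*4) + 706 = (1101 + 92) + 706 = 1193 + 706 = 1899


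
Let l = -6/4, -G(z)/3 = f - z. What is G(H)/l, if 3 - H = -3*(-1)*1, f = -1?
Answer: -2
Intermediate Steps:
H = 0 (H = 3 - (-3*(-1)) = 3 - 3 = 0)
G(z) = 3 + 3*z (G(z) = -3*(-1 - z) = 3 + 3*z)
l = -3/2 (l = -6*¼ = -3/2 ≈ -1.5000)
G(H)/l = (3 + 3*0)/(-3/2) = -2*(3 + 0)/3 = -⅔*3 = -2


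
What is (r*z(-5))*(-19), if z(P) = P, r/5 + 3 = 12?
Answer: 4275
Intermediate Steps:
r = 45 (r = -15 + 5*12 = -15 + 60 = 45)
(r*z(-5))*(-19) = (45*(-5))*(-19) = -225*(-19) = 4275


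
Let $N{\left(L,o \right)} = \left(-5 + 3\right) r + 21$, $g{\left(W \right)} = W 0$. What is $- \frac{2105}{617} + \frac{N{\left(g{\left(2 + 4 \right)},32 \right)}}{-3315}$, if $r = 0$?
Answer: $- \frac{2330344}{681785} \approx -3.418$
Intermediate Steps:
$g{\left(W \right)} = 0$
$N{\left(L,o \right)} = 21$ ($N{\left(L,o \right)} = \left(-5 + 3\right) 0 + 21 = \left(-2\right) 0 + 21 = 0 + 21 = 21$)
$- \frac{2105}{617} + \frac{N{\left(g{\left(2 + 4 \right)},32 \right)}}{-3315} = - \frac{2105}{617} + \frac{21}{-3315} = \left(-2105\right) \frac{1}{617} + 21 \left(- \frac{1}{3315}\right) = - \frac{2105}{617} - \frac{7}{1105} = - \frac{2330344}{681785}$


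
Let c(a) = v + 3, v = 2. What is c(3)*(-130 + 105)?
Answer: -125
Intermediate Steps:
c(a) = 5 (c(a) = 2 + 3 = 5)
c(3)*(-130 + 105) = 5*(-130 + 105) = 5*(-25) = -125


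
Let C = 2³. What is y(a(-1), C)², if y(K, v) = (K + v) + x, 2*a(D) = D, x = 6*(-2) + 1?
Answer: 49/4 ≈ 12.250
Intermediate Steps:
x = -11 (x = -12 + 1 = -11)
a(D) = D/2
C = 8
y(K, v) = -11 + K + v (y(K, v) = (K + v) - 11 = -11 + K + v)
y(a(-1), C)² = (-11 + (½)*(-1) + 8)² = (-11 - ½ + 8)² = (-7/2)² = 49/4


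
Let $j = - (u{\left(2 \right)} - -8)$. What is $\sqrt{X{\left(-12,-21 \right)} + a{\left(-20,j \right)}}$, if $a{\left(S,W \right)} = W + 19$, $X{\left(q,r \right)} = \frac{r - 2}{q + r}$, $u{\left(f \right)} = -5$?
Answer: $\frac{\sqrt{18183}}{33} \approx 4.0862$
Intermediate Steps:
$X{\left(q,r \right)} = \frac{-2 + r}{q + r}$
$j = -3$ ($j = - (-5 - -8) = - (-5 + 8) = \left(-1\right) 3 = -3$)
$a{\left(S,W \right)} = 19 + W$
$\sqrt{X{\left(-12,-21 \right)} + a{\left(-20,j \right)}} = \sqrt{\frac{-2 - 21}{-12 - 21} + \left(19 - 3\right)} = \sqrt{\frac{1}{-33} \left(-23\right) + 16} = \sqrt{\left(- \frac{1}{33}\right) \left(-23\right) + 16} = \sqrt{\frac{23}{33} + 16} = \sqrt{\frac{551}{33}} = \frac{\sqrt{18183}}{33}$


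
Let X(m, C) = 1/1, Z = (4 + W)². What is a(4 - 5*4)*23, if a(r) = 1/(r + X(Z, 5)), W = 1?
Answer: -23/15 ≈ -1.5333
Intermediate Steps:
Z = 25 (Z = (4 + 1)² = 5² = 25)
X(m, C) = 1
a(r) = 1/(1 + r) (a(r) = 1/(r + 1) = 1/(1 + r))
a(4 - 5*4)*23 = 23/(1 + (4 - 5*4)) = 23/(1 + (4 - 20)) = 23/(1 - 16) = 23/(-15) = -1/15*23 = -23/15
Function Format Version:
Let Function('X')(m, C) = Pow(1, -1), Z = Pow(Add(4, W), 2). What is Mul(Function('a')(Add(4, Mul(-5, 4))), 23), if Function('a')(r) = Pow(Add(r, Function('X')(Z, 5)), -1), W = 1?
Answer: Rational(-23, 15) ≈ -1.5333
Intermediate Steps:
Z = 25 (Z = Pow(Add(4, 1), 2) = Pow(5, 2) = 25)
Function('X')(m, C) = 1
Function('a')(r) = Pow(Add(1, r), -1) (Function('a')(r) = Pow(Add(r, 1), -1) = Pow(Add(1, r), -1))
Mul(Function('a')(Add(4, Mul(-5, 4))), 23) = Mul(Pow(Add(1, Add(4, Mul(-5, 4))), -1), 23) = Mul(Pow(Add(1, Add(4, -20)), -1), 23) = Mul(Pow(Add(1, -16), -1), 23) = Mul(Pow(-15, -1), 23) = Mul(Rational(-1, 15), 23) = Rational(-23, 15)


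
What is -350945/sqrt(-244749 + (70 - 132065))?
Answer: 350945*I*sqrt(94186)/188372 ≈ 571.76*I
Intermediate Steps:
-350945/sqrt(-244749 + (70 - 132065)) = -350945/sqrt(-244749 - 131995) = -350945*(-I*sqrt(94186)/188372) = -(-350945)*I*sqrt(94186)/188372 = 350945*I*sqrt(94186)/188372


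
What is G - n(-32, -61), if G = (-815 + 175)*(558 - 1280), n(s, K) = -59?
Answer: 462139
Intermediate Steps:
G = 462080 (G = -640*(-722) = 462080)
G - n(-32, -61) = 462080 - 1*(-59) = 462080 + 59 = 462139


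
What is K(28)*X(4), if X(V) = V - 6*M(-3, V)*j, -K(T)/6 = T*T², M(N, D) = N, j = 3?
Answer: -7639296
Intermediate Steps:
K(T) = -6*T³ (K(T) = -6*T*T² = -6*T³)
X(V) = 54 + V (X(V) = V - 6*(-3)*3 = V - (-18)*3 = V - 1*(-54) = V + 54 = 54 + V)
K(28)*X(4) = (-6*28³)*(54 + 4) = -6*21952*58 = -131712*58 = -7639296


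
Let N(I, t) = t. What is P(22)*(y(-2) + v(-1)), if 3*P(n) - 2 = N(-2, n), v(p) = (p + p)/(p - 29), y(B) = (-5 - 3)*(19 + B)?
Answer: -16312/15 ≈ -1087.5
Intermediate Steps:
y(B) = -152 - 8*B (y(B) = -8*(19 + B) = -152 - 8*B)
v(p) = 2*p/(-29 + p) (v(p) = (2*p)/(-29 + p) = 2*p/(-29 + p))
P(n) = ⅔ + n/3
P(22)*(y(-2) + v(-1)) = (⅔ + (⅓)*22)*((-152 - 8*(-2)) + 2*(-1)/(-29 - 1)) = (⅔ + 22/3)*((-152 + 16) + 2*(-1)/(-30)) = 8*(-136 + 2*(-1)*(-1/30)) = 8*(-136 + 1/15) = 8*(-2039/15) = -16312/15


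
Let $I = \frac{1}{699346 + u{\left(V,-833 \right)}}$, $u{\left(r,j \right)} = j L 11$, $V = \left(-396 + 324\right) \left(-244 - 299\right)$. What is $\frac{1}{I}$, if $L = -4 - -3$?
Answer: $708509$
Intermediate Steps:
$L = -1$ ($L = -4 + 3 = -1$)
$V = 39096$ ($V = \left(-72\right) \left(-543\right) = 39096$)
$u{\left(r,j \right)} = - 11 j$ ($u{\left(r,j \right)} = j \left(-1\right) 11 = - j 11 = - 11 j$)
$I = \frac{1}{708509}$ ($I = \frac{1}{699346 - -9163} = \frac{1}{699346 + 9163} = \frac{1}{708509} \approx 1.4114 \cdot 10^{-6}$)
$\frac{1}{I} = \frac{1}{\frac{1}{708509}} = 708509$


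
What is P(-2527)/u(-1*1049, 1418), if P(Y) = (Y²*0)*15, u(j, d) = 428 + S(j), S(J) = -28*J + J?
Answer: 0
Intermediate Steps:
S(J) = -27*J
u(j, d) = 428 - 27*j
P(Y) = 0 (P(Y) = 0*15 = 0)
P(-2527)/u(-1*1049, 1418) = 0/(428 - (-27)*1049) = 0/(428 - 27*(-1049)) = 0/(428 + 28323) = 0/28751 = 0*(1/28751) = 0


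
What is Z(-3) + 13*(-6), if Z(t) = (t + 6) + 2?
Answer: -73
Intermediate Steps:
Z(t) = 8 + t (Z(t) = (6 + t) + 2 = 8 + t)
Z(-3) + 13*(-6) = (8 - 3) + 13*(-6) = 5 - 78 = -73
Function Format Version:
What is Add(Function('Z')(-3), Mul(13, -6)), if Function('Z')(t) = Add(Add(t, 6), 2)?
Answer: -73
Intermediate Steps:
Function('Z')(t) = Add(8, t) (Function('Z')(t) = Add(Add(6, t), 2) = Add(8, t))
Add(Function('Z')(-3), Mul(13, -6)) = Add(Add(8, -3), Mul(13, -6)) = Add(5, -78) = -73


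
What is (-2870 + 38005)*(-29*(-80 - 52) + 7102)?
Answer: 384025550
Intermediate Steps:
(-2870 + 38005)*(-29*(-80 - 52) + 7102) = 35135*(-29*(-132) + 7102) = 35135*(3828 + 7102) = 35135*10930 = 384025550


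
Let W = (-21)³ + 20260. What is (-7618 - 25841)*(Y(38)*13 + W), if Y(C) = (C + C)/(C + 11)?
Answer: -18065819001/49 ≈ -3.6869e+8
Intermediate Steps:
W = 10999 (W = -9261 + 20260 = 10999)
Y(C) = 2*C/(11 + C) (Y(C) = (2*C)/(11 + C) = 2*C/(11 + C))
(-7618 - 25841)*(Y(38)*13 + W) = (-7618 - 25841)*((2*38/(11 + 38))*13 + 10999) = -33459*((2*38/49)*13 + 10999) = -33459*((2*38*(1/49))*13 + 10999) = -33459*((76/49)*13 + 10999) = -33459*(988/49 + 10999) = -33459*539939/49 = -18065819001/49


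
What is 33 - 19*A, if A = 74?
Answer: -1373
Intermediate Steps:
33 - 19*A = 33 - 19*74 = 33 - 1406 = -1373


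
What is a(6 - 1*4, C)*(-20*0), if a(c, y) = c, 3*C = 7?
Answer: 0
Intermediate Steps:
C = 7/3 (C = (⅓)*7 = 7/3 ≈ 2.3333)
a(6 - 1*4, C)*(-20*0) = (6 - 1*4)*(-20*0) = (6 - 4)*0 = 2*0 = 0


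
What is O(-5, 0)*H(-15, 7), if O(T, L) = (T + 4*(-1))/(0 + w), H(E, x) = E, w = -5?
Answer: -27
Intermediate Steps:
O(T, L) = ⅘ - T/5 (O(T, L) = (T + 4*(-1))/(0 - 5) = (T - 4)/(-5) = (-4 + T)*(-⅕) = ⅘ - T/5)
O(-5, 0)*H(-15, 7) = (⅘ - ⅕*(-5))*(-15) = (⅘ + 1)*(-15) = (9/5)*(-15) = -27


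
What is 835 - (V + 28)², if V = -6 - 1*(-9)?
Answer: -126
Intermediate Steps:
V = 3 (V = -6 + 9 = 3)
835 - (V + 28)² = 835 - (3 + 28)² = 835 - 1*31² = 835 - 1*961 = 835 - 961 = -126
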